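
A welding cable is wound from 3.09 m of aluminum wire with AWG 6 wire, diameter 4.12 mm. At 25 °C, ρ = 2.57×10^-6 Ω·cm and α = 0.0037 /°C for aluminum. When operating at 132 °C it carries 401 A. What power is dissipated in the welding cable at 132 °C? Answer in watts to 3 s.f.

ρ = 2.57×10^-6 Ω·cm = 2.57×10^-8 Ω·m
A = π(4.12/2 mm)² = π(2.0600e-03 m)² = 1.333e-05 m²
R₍25₎ = ρL/A = (2.57×10^-8)(3.09)/(1.333e-05) = 0.005957 Ω
R₍132₎ = R₍25₎(1 + αΔT) = 0.005957 × (1 + 0.0037×107) = 0.008315 Ω
P = I²R = (401)² × 0.008315 = 1340 W

1340 W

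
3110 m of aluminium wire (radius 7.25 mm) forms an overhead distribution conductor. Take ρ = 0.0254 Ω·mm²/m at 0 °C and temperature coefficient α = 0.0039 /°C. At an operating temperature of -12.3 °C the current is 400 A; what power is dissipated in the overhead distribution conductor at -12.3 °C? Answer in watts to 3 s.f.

ρ = 0.0254 Ω·mm²/m = 2.54×10^-8 Ω·m
A = πr² = π(7.2500e-03 m)² = 1.651e-04 m²
R₍0₎ = ρL/A = (2.54×10^-8)(3110)/(1.651e-04) = 0.4784 Ω
R₍-12.3₎ = R₍0₎(1 + αΔT) = 0.4784 × (1 + 0.0039×-12.3) = 0.4554 Ω
P = I²R = (400)² × 0.4554 = 72900 W

72900 W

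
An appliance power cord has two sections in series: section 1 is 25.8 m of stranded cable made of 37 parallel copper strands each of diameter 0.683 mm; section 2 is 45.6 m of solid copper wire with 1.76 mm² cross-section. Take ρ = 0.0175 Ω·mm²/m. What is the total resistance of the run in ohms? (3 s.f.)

ρ = 0.0175 Ω·mm²/m = 1.75×10^-8 Ω·m
Section 1: A_strand = π(3.4150e-04)² = 3.664e-07 m²; R₁ = ρL/(N·A_s) = (1.75×10^-8)(25.8)/(37×3.664e-07) = 0.03331 Ω
Section 2: A = 1.76 mm² = 1.760e-06 m²
R₂ = (1.75×10^-8)(45.6)/(1.760e-06) = 0.4534 Ω
R = R₁ + R₂ = 0.487 Ω

0.487 Ω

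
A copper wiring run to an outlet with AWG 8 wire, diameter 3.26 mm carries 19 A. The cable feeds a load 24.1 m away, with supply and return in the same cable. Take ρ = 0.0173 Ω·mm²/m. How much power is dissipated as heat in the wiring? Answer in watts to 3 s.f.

36.1 W

ρ = 0.0173 Ω·mm²/m = 1.73×10^-8 Ω·m
A = π(3.26/2 mm)² = π(1.6300e-03 m)² = 8.347e-06 m²
Total conductor length (both ways) L = 2 × 24.1 = 48.2 m
R = ρL/A = (1.73×10^-8)(48.2)/(8.347e-06) = 0.0999 Ω
P = I²R = (19)² × 0.0999 = 36.1 W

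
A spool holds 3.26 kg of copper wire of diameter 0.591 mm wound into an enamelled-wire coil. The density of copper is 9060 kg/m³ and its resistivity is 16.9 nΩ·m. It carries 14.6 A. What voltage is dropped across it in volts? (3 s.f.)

1180 V

ρ = 16.9 nΩ·m = 1.69×10^-8 Ω·m
A = π(d/2)² = π(2.9550e-04 m)² = 2.7432e-07 m²
L = m/(density·A) = 3.26/(9060×2.7432e-07) = 1312 m
R = ρL/A = (1.69×10^-8)(1312)/(2.7432e-07) = 80.81 Ω
V = IR = 14.6 × 80.81 = 1180 V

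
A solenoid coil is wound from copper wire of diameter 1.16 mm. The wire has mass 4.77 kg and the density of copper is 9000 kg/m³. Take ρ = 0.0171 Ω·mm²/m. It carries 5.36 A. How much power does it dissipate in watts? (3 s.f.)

233 W

ρ = 0.0171 Ω·mm²/m = 1.71×10^-8 Ω·m
A = π(d/2)² = π(5.8000e-04 m)² = 1.0568e-06 m²
L = m/(density·A) = 4.77/(9000×1.0568e-06) = 501.5 m
R = ρL/A = (1.71×10^-8)(501.5)/(1.0568e-06) = 8.114 Ω
P = I²R = (5.36)² × 8.114 = 233 W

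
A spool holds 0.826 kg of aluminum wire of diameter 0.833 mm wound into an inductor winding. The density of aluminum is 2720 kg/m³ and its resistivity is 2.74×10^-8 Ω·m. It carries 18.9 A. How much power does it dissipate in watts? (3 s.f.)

A = π(d/2)² = π(4.1650e-04 m)² = 5.4498e-07 m²
L = m/(density·A) = 0.826/(2720×5.4498e-07) = 557.2 m
R = ρL/A = (2.74×10^-8)(557.2)/(5.4498e-07) = 28.02 Ω
P = I²R = (18.9)² × 28.02 = 10000 W

10000 W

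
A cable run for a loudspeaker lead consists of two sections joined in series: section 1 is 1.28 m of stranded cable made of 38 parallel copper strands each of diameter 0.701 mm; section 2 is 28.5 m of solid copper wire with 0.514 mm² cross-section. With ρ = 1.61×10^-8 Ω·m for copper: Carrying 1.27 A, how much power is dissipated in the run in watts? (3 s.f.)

1.44 W

Section 1: A_strand = π(3.5050e-04)² = 3.859e-07 m²; R₁ = ρL/(N·A_s) = (1.61×10^-8)(1.28)/(38×3.859e-07) = 0.001405 Ω
Section 2: A = 0.514 mm² = 5.140e-07 m²
R₂ = (1.61×10^-8)(28.5)/(5.140e-07) = 0.8927 Ω
R = R₁ + R₂ = 0.8941 Ω
P = I²R = (1.27)² × 0.8941 = 1.44 W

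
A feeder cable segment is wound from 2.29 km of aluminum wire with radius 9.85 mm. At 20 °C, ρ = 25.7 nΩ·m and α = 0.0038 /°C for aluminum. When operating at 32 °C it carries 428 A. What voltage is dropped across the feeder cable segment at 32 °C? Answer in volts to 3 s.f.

ρ = 25.7 nΩ·m = 2.57×10^-8 Ω·m
A = πr² = π(9.8500e-03 m)² = 3.048e-04 m²
R₍20₎ = ρL/A = (2.57×10^-8)(2290)/(3.048e-04) = 0.1931 Ω
R₍32₎ = R₍20₎(1 + αΔT) = 0.1931 × (1 + 0.0038×12) = 0.2019 Ω
V = IR = 428 × 0.2019 = 86.4 V

86.4 V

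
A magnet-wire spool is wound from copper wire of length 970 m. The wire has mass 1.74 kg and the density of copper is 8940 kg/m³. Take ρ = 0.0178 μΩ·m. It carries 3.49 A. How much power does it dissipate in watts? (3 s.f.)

1050 W

ρ = 0.0178 μΩ·m = 1.78×10^-8 Ω·m
A = m/(density·L) = 1.74/(8940×970) = 2.0065e-07 m²
R = ρL/A = (1.78×10^-8)(970)/(2.0065e-07) = 86.05 Ω
P = I²R = (3.49)² × 86.05 = 1050 W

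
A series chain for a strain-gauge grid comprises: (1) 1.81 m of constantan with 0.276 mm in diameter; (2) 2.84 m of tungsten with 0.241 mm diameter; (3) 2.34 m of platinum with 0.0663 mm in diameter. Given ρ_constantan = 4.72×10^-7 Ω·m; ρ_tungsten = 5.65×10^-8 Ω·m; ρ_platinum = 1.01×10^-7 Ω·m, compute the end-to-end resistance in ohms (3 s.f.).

86.3 Ω

Seg 1: A = π(d/2)² = π(1.3800e-04 m)² = 5.983e-08 m²
R_1 = (4.72×10^-7)(1.81)/(5.983e-08) = 14.28 Ω
Seg 2: A = π(d/2)² = π(1.2050e-04 m)² = 4.562e-08 m²
R_2 = (5.65×10^-8)(2.84)/(4.562e-08) = 3.518 Ω
Seg 3: A = π(d/2)² = π(3.3150e-05 m)² = 3.452e-09 m²
R_3 = (1.01×10^-7)(2.34)/(3.452e-09) = 68.46 Ω
R_total = R_1 + R_2 + R_3 = 86.3 Ω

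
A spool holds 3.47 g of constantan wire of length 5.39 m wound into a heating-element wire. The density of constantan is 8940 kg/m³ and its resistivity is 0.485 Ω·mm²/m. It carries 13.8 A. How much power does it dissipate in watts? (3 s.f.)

6910 W

ρ = 0.485 Ω·mm²/m = 4.85×10^-7 Ω·m
A = m/(density·L) = 0.00347/(8940×5.39) = 7.2012e-08 m²
R = ρL/A = (4.85×10^-7)(5.39)/(7.2012e-08) = 36.3 Ω
P = I²R = (13.8)² × 36.3 = 6910 W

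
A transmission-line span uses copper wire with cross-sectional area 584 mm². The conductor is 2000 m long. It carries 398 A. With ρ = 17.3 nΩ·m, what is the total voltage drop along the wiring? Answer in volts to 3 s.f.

23.6 V

ρ = 17.3 nΩ·m = 1.73×10^-8 Ω·m
A = 584 mm² = 5.840e-04 m²
R = ρL/A = (1.73×10^-8)(2000)/(5.840e-04) = 0.05925 Ω
V = IR = 398 × 0.05925 = 23.6 V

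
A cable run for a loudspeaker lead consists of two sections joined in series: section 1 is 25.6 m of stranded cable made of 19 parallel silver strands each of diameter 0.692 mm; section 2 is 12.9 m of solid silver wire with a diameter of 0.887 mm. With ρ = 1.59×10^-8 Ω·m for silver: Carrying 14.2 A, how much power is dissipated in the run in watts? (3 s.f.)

Section 1: A_strand = π(3.4600e-04)² = 3.761e-07 m²; R₁ = ρL/(N·A_s) = (1.59×10^-8)(25.6)/(19×3.761e-07) = 0.05696 Ω
Section 2: A = π(d/2)² = π(4.4350e-04 m)² = 6.179e-07 m²
R₂ = (1.59×10^-8)(12.9)/(6.179e-07) = 0.3319 Ω
R = R₁ + R₂ = 0.3889 Ω
P = I²R = (14.2)² × 0.3889 = 78.4 W

78.4 W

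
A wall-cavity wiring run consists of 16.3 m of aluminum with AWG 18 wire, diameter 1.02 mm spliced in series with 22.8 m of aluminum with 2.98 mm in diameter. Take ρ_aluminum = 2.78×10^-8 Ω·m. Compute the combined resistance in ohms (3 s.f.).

Segment 1: A = π(1.02/2 mm)² = π(5.1000e-04 m)² = 8.171e-07 m²
R₁ = ρL/A = (2.78×10^-8)(16.3)/(8.171e-07) = 0.5546 Ω
Segment 2: A = π(d/2)² = π(1.4900e-03 m)² = 6.975e-06 m²
R₂ = (2.78×10^-8)(22.8)/(6.975e-06) = 0.09088 Ω
R = R₁ + R₂ = 0.645 Ω

0.645 Ω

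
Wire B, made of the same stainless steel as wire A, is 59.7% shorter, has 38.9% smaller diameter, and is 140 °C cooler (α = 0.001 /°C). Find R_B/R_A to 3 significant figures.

R ∝ ρL/d² with ρ ∝ (1+αΔT), so R_B/R_A = (1 − 59.7/100) × (1 − 38.9/100)⁻² × (1 − 0.001×140)
= 0.403 × 2.679 × 0.86 = 0.928

0.928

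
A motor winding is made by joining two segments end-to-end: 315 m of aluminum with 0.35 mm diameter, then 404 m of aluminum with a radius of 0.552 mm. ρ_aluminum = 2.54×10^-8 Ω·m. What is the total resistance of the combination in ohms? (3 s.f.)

Segment 1: A = π(d/2)² = π(1.7500e-04 m)² = 9.621e-08 m²
R₁ = ρL/A = (2.54×10^-8)(315)/(9.621e-08) = 83.16 Ω
Segment 2: A = πr² = π(5.5200e-04 m)² = 9.573e-07 m²
R₂ = (2.54×10^-8)(404)/(9.573e-07) = 10.72 Ω
R = R₁ + R₂ = 93.9 Ω

93.9 Ω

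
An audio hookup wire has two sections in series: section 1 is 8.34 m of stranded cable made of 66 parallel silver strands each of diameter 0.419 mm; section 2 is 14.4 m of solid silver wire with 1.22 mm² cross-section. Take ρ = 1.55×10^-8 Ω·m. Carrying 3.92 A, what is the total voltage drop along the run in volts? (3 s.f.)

0.773 V

Section 1: A_strand = π(2.0950e-04)² = 1.379e-07 m²; R₁ = ρL/(N·A_s) = (1.55×10^-8)(8.34)/(66×1.379e-07) = 0.0142 Ω
Section 2: A = 1.22 mm² = 1.220e-06 m²
R₂ = (1.55×10^-8)(14.4)/(1.220e-06) = 0.183 Ω
R = R₁ + R₂ = 0.1972 Ω
V = IR = 3.92 × 0.1972 = 0.773 V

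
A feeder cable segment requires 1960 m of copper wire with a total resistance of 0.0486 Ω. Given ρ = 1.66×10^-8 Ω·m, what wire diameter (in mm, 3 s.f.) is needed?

A = ρL/R = (1.66×10^-8)(1960)/(0.0486) = 6.695e-04 m²
d = 2√(A/π) = 2.920e-02 m = 29.2 mm

29.2 mm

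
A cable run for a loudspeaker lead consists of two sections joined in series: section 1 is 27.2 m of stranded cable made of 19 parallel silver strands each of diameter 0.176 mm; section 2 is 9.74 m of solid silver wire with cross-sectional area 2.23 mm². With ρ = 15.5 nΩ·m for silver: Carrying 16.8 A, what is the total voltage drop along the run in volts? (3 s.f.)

16.5 V

ρ = 15.5 nΩ·m = 1.55×10^-8 Ω·m
Section 1: A_strand = π(8.8000e-05)² = 2.433e-08 m²; R₁ = ρL/(N·A_s) = (1.55×10^-8)(27.2)/(19×2.433e-08) = 0.9121 Ω
Section 2: A = 2.23 mm² = 2.230e-06 m²
R₂ = (1.55×10^-8)(9.74)/(2.230e-06) = 0.0677 Ω
R = R₁ + R₂ = 0.9798 Ω
V = IR = 16.8 × 0.9798 = 16.5 V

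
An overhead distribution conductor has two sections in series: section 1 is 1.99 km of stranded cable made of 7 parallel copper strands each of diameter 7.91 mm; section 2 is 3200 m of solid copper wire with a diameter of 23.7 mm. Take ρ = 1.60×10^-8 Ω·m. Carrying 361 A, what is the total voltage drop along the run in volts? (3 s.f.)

75.3 V

Section 1: A_strand = π(3.9550e-03)² = 4.914e-05 m²; R₁ = ρL/(N·A_s) = (1.60×10^-8)(1990)/(7×4.914e-05) = 0.09256 Ω
Section 2: A = π(d/2)² = π(1.1850e-02 m)² = 4.412e-04 m²
R₂ = (1.60×10^-8)(3200)/(4.412e-04) = 0.1161 Ω
R = R₁ + R₂ = 0.2086 Ω
V = IR = 361 × 0.2086 = 75.3 V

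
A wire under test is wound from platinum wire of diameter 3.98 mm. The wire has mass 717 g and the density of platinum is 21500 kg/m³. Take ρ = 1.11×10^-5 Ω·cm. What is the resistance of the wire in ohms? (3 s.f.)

ρ = 1.11×10^-5 Ω·cm = 1.11×10^-7 Ω·m
A = π(d/2)² = π(1.9900e-03 m)² = 1.2441e-05 m²
L = m/(density·A) = 0.717/(21500×1.2441e-05) = 2.681 m
R = ρL/A = (1.11×10^-7)(2.681)/(1.2441e-05) = 0.0239 Ω

0.0239 Ω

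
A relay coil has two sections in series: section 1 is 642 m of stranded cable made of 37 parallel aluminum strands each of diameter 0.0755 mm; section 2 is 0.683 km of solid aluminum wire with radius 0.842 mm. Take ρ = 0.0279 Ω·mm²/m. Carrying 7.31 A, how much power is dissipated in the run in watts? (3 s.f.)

6240 W

ρ = 0.0279 Ω·mm²/m = 2.79×10^-8 Ω·m
Section 1: A_strand = π(3.7750e-05)² = 4.477e-09 m²; R₁ = ρL/(N·A_s) = (2.79×10^-8)(642)/(37×4.477e-09) = 108.1 Ω
Section 2: A = πr² = π(8.4200e-04 m)² = 2.227e-06 m²
R₂ = (2.79×10^-8)(683)/(2.227e-06) = 8.556 Ω
R = R₁ + R₂ = 116.7 Ω
P = I²R = (7.31)² × 116.7 = 6240 W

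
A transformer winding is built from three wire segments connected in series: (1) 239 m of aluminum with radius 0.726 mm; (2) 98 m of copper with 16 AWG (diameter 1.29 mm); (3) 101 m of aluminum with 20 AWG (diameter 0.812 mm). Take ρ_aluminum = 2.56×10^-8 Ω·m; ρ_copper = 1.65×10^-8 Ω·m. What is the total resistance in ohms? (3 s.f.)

9.93 Ω

Seg 1: A = πr² = π(7.2600e-04 m)² = 1.656e-06 m²
R_1 = (2.56×10^-8)(239)/(1.656e-06) = 3.695 Ω
Seg 2: A = π(1.29/2 mm)² = π(6.4500e-04 m)² = 1.307e-06 m²
R_2 = (1.65×10^-8)(98)/(1.307e-06) = 1.237 Ω
Seg 3: A = π(0.812/2 mm)² = π(4.0600e-04 m)² = 5.178e-07 m²
R_3 = (2.56×10^-8)(101)/(5.178e-07) = 4.993 Ω
R_total = R_1 + R_2 + R_3 = 9.93 Ω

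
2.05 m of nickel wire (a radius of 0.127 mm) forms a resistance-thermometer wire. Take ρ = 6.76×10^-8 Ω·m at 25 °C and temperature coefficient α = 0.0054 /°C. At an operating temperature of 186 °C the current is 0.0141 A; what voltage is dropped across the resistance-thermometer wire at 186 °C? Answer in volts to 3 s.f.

0.0721 V

A = πr² = π(1.2700e-04 m)² = 5.067e-08 m²
R₍25₎ = ρL/A = (6.76×10^-8)(2.05)/(5.067e-08) = 2.735 Ω
R₍186₎ = R₍25₎(1 + αΔT) = 2.735 × (1 + 0.0054×161) = 5.113 Ω
V = IR = 0.0141 × 5.113 = 0.0721 V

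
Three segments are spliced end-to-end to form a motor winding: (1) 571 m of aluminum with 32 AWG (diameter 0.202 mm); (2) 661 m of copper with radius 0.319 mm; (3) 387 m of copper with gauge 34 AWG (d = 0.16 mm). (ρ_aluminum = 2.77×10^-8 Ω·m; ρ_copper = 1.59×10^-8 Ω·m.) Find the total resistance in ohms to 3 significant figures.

832 Ω

Seg 1: A = π(0.202/2 mm)² = π(1.0100e-04 m)² = 3.205e-08 m²
R_1 = (2.77×10^-8)(571)/(3.205e-08) = 493.5 Ω
Seg 2: A = πr² = π(3.1900e-04 m)² = 3.197e-07 m²
R_2 = (1.59×10^-8)(661)/(3.197e-07) = 32.88 Ω
Seg 3: A = π(0.16/2 mm)² = π(8.0000e-05 m)² = 2.011e-08 m²
R_3 = (1.59×10^-8)(387)/(2.011e-08) = 306 Ω
R_total = R_1 + R_2 + R_3 = 832 Ω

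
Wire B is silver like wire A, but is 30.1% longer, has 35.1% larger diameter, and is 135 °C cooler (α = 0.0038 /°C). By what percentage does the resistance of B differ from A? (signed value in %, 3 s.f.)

R ∝ ρL/d² with ρ ∝ (1+αΔT), so R_B/R_A = (1 + 30.1/100) × (1 + 35.1/100)⁻² × (1 − 0.0038×135)
= 1.301 × 0.5479 × 0.487 = 0.3471
(R_B − R_A)/R_A = 0.3471 − 1 = -65.3%

-65.3%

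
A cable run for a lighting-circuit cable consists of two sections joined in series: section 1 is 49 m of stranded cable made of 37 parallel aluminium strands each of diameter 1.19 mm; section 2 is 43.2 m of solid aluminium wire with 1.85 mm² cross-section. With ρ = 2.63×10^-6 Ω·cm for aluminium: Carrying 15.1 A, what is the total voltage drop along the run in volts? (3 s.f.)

9.75 V

ρ = 2.63×10^-6 Ω·cm = 2.63×10^-8 Ω·m
Section 1: A_strand = π(5.9500e-04)² = 1.112e-06 m²; R₁ = ρL/(N·A_s) = (2.63×10^-8)(49)/(37×1.112e-06) = 0.03132 Ω
Section 2: A = 1.85 mm² = 1.850e-06 m²
R₂ = (2.63×10^-8)(43.2)/(1.850e-06) = 0.6141 Ω
R = R₁ + R₂ = 0.6455 Ω
V = IR = 15.1 × 0.6455 = 9.75 V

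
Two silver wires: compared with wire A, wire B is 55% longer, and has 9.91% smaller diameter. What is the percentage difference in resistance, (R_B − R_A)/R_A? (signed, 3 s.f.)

91.0%

R ∝ L/d², so R_B/R_A = (1 + 55/100) × (1 − 9.91/100)⁻²
= 1.55 × 1.232 = 1.91
(R_B − R_A)/R_A = 1.91 − 1 = 91.0%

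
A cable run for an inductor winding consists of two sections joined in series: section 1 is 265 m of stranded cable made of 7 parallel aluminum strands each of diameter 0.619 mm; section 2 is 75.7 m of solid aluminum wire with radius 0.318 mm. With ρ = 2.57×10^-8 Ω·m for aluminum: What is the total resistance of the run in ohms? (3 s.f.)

Section 1: A_strand = π(3.0950e-04)² = 3.009e-07 m²; R₁ = ρL/(N·A_s) = (2.57×10^-8)(265)/(7×3.009e-07) = 3.233 Ω
Section 2: A = πr² = π(3.1800e-04 m)² = 3.177e-07 m²
R₂ = (2.57×10^-8)(75.7)/(3.177e-07) = 6.124 Ω
R = R₁ + R₂ = 9.36 Ω

9.36 Ω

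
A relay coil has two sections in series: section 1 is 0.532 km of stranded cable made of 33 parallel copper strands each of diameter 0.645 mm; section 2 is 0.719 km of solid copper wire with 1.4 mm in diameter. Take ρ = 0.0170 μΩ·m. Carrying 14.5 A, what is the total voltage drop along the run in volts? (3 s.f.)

127 V

ρ = 0.0170 μΩ·m = 1.70×10^-8 Ω·m
Section 1: A_strand = π(3.2250e-04)² = 3.267e-07 m²; R₁ = ρL/(N·A_s) = (1.70×10^-8)(532)/(33×3.267e-07) = 0.8388 Ω
Section 2: A = π(d/2)² = π(7.0000e-04 m)² = 1.539e-06 m²
R₂ = (1.70×10^-8)(719)/(1.539e-06) = 7.94 Ω
R = R₁ + R₂ = 8.779 Ω
V = IR = 14.5 × 8.779 = 127 V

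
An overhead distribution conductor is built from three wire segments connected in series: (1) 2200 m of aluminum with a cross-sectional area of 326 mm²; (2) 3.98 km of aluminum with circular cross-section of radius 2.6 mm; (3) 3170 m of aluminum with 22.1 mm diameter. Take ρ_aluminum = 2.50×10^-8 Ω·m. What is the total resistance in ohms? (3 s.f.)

Seg 1: A = 326 mm² = 3.260e-04 m²
R_1 = (2.50×10^-8)(2200)/(3.260e-04) = 0.1687 Ω
Seg 2: A = πr² = π(2.6000e-03 m)² = 2.124e-05 m²
R_2 = (2.50×10^-8)(3980)/(2.124e-05) = 4.685 Ω
Seg 3: A = π(d/2)² = π(1.1050e-02 m)² = 3.836e-04 m²
R_3 = (2.50×10^-8)(3170)/(3.836e-04) = 0.2066 Ω
R_total = R_1 + R_2 + R_3 = 5.06 Ω

5.06 Ω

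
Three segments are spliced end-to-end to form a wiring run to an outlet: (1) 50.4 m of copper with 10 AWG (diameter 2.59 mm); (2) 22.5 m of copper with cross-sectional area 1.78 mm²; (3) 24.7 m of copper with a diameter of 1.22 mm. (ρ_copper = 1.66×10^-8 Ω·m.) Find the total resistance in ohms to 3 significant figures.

Seg 1: A = π(2.59/2 mm)² = π(1.2950e-03 m)² = 5.269e-06 m²
R_1 = (1.66×10^-8)(50.4)/(5.269e-06) = 0.1588 Ω
Seg 2: A = 1.78 mm² = 1.780e-06 m²
R_2 = (1.66×10^-8)(22.5)/(1.780e-06) = 0.2098 Ω
Seg 3: A = π(d/2)² = π(6.1000e-04 m)² = 1.169e-06 m²
R_3 = (1.66×10^-8)(24.7)/(1.169e-06) = 0.3507 Ω
R_total = R_1 + R_2 + R_3 = 0.719 Ω

0.719 Ω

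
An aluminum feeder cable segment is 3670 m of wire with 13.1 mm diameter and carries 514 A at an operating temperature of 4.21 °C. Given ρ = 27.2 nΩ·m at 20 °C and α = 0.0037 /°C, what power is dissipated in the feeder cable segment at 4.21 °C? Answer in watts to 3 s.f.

1.84×10^5 W

ρ = 27.2 nΩ·m = 2.72×10^-8 Ω·m
A = π(d/2)² = π(6.5500e-03 m)² = 1.348e-04 m²
R₍20₎ = ρL/A = (2.72×10^-8)(3670)/(1.348e-04) = 0.7406 Ω
R₍4.21₎ = R₍20₎(1 + αΔT) = 0.7406 × (1 + 0.0037×-15.8) = 0.6974 Ω
P = I²R = (514)² × 0.6974 = 1.84×10^5 W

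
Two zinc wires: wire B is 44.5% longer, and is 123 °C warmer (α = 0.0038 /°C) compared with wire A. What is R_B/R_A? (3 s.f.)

R ∝ ρL/d² with ρ ∝ (1+αΔT), so R_B/R_A = (1 + 44.5/100) × (1 + 0.0038×123)
= 1.445 × 1.467 = 2.12

2.12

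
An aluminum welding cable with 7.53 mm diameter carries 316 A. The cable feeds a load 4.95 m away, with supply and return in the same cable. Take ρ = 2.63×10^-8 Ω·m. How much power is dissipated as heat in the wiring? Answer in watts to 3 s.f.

A = π(d/2)² = π(3.7650e-03 m)² = 4.453e-05 m²
Total conductor length (both ways) L = 2 × 4.95 = 9.9 m
R = ρL/A = (2.63×10^-8)(9.9)/(4.453e-05) = 0.005847 Ω
P = I²R = (316)² × 0.005847 = 584 W

584 W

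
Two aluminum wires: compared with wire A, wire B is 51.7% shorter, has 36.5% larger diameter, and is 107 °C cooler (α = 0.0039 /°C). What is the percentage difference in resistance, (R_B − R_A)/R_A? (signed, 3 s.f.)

-84.9%

R ∝ ρL/d² with ρ ∝ (1+αΔT), so R_B/R_A = (1 − 51.7/100) × (1 + 36.5/100)⁻² × (1 − 0.0039×107)
= 0.483 × 0.5367 × 0.5827 = 0.151
(R_B − R_A)/R_A = 0.151 − 1 = -84.9%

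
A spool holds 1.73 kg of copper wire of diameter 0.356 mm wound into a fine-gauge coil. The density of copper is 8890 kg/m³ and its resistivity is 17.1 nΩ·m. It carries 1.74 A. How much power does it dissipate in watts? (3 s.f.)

1020 W

ρ = 17.1 nΩ·m = 1.71×10^-8 Ω·m
A = π(d/2)² = π(1.7800e-04 m)² = 9.9538e-08 m²
L = m/(density·A) = 1.73/(8890×9.9538e-08) = 1955 m
R = ρL/A = (1.71×10^-8)(1955)/(9.9538e-08) = 335.9 Ω
P = I²R = (1.74)² × 335.9 = 1020 W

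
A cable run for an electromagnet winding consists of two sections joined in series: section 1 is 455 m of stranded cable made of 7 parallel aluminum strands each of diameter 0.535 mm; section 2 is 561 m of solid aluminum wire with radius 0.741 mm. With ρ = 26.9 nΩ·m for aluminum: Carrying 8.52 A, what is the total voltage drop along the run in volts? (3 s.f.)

141 V

ρ = 26.9 nΩ·m = 2.69×10^-8 Ω·m
Section 1: A_strand = π(2.6750e-04)² = 2.248e-07 m²; R₁ = ρL/(N·A_s) = (2.69×10^-8)(455)/(7×2.248e-07) = 7.778 Ω
Section 2: A = πr² = π(7.4100e-04 m)² = 1.725e-06 m²
R₂ = (2.69×10^-8)(561)/(1.725e-06) = 8.748 Ω
R = R₁ + R₂ = 16.53 Ω
V = IR = 8.52 × 16.53 = 141 V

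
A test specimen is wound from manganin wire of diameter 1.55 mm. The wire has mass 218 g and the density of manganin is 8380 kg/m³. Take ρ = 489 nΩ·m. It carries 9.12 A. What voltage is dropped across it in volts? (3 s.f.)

ρ = 489 nΩ·m = 4.89×10^-7 Ω·m
A = π(d/2)² = π(7.7500e-04 m)² = 1.8869e-06 m²
L = m/(density·A) = 0.218/(8380×1.8869e-06) = 13.79 m
R = ρL/A = (4.89×10^-7)(13.79)/(1.8869e-06) = 3.573 Ω
V = IR = 9.12 × 3.573 = 32.6 V

32.6 V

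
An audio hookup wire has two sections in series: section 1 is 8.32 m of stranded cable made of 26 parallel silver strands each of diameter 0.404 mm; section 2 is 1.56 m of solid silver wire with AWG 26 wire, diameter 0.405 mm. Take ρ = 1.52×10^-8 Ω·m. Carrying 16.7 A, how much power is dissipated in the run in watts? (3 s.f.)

61.9 W

Section 1: A_strand = π(2.0200e-04)² = 1.282e-07 m²; R₁ = ρL/(N·A_s) = (1.52×10^-8)(8.32)/(26×1.282e-07) = 0.03794 Ω
Section 2: A = π(0.405/2 mm)² = π(2.0250e-04 m)² = 1.288e-07 m²
R₂ = (1.52×10^-8)(1.56)/(1.288e-07) = 0.1841 Ω
R = R₁ + R₂ = 0.222 Ω
P = I²R = (16.7)² × 0.222 = 61.9 W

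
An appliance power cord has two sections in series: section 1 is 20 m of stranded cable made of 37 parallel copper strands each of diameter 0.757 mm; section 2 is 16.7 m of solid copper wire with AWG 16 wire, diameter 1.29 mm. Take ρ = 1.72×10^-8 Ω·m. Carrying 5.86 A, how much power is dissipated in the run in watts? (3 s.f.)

8.26 W

Section 1: A_strand = π(3.7850e-04)² = 4.501e-07 m²; R₁ = ρL/(N·A_s) = (1.72×10^-8)(20)/(37×4.501e-07) = 0.02066 Ω
Section 2: A = π(1.29/2 mm)² = π(6.4500e-04 m)² = 1.307e-06 m²
R₂ = (1.72×10^-8)(16.7)/(1.307e-06) = 0.2198 Ω
R = R₁ + R₂ = 0.2404 Ω
P = I²R = (5.86)² × 0.2404 = 8.26 W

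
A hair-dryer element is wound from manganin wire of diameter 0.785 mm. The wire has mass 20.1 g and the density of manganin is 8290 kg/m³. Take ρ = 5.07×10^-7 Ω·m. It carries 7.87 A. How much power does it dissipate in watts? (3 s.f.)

325 W

A = π(d/2)² = π(3.9250e-04 m)² = 4.8398e-07 m²
L = m/(density·A) = 0.0201/(8290×4.8398e-07) = 5.01 m
R = ρL/A = (5.07×10^-7)(5.01)/(4.8398e-07) = 5.248 Ω
P = I²R = (7.87)² × 5.248 = 325 W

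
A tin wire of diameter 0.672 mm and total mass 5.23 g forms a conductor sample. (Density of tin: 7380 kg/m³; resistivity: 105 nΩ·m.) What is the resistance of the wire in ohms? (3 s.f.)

ρ = 105 nΩ·m = 1.05×10^-7 Ω·m
A = π(d/2)² = π(3.3600e-04 m)² = 3.5467e-07 m²
L = m/(density·A) = 0.00523/(7380×3.5467e-07) = 1.998 m
R = ρL/A = (1.05×10^-7)(1.998)/(3.5467e-07) = 0.592 Ω

0.592 Ω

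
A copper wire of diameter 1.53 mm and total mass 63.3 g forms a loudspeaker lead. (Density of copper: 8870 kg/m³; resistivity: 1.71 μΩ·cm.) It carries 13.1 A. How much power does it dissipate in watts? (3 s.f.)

6.20 W

ρ = 1.71 μΩ·cm = 1.71×10^-8 Ω·m
A = π(d/2)² = π(7.6500e-04 m)² = 1.8385e-06 m²
L = m/(density·A) = 0.0633/(8870×1.8385e-06) = 3.882 m
R = ρL/A = (1.71×10^-8)(3.882)/(1.8385e-06) = 0.0361 Ω
P = I²R = (13.1)² × 0.0361 = 6.20 W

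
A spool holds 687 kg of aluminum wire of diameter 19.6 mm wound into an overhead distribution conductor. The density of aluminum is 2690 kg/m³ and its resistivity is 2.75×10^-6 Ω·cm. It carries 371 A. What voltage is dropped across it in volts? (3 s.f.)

28.6 V

ρ = 2.75×10^-6 Ω·cm = 2.75×10^-8 Ω·m
A = π(d/2)² = π(9.8000e-03 m)² = 3.0172e-04 m²
L = m/(density·A) = 687/(2690×3.0172e-04) = 846.5 m
R = ρL/A = (2.75×10^-8)(846.5)/(3.0172e-04) = 0.07715 Ω
V = IR = 371 × 0.07715 = 28.6 V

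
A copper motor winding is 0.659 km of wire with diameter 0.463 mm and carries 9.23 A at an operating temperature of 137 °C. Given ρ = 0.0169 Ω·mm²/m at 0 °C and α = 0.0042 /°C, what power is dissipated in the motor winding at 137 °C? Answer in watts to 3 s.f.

ρ = 0.0169 Ω·mm²/m = 1.69×10^-8 Ω·m
A = π(d/2)² = π(2.3150e-04 m)² = 1.684e-07 m²
R₍0₎ = ρL/A = (1.69×10^-8)(659)/(1.684e-07) = 66.15 Ω
R₍137₎ = R₍0₎(1 + αΔT) = 66.15 × (1 + 0.0042×137) = 104.2 Ω
P = I²R = (9.23)² × 104.2 = 8880 W

8880 W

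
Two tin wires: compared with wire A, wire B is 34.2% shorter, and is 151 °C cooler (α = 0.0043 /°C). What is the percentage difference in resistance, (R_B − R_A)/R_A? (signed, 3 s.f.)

R ∝ ρL/d² with ρ ∝ (1+αΔT), so R_B/R_A = (1 − 34.2/100) × (1 − 0.0043×151)
= 0.658 × 0.3507 = 0.2308
(R_B − R_A)/R_A = 0.2308 − 1 = -76.9%

-76.9%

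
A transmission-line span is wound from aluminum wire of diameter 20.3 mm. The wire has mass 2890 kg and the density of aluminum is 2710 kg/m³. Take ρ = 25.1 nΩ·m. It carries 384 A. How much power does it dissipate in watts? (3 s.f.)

37700 W

ρ = 25.1 nΩ·m = 2.51×10^-8 Ω·m
A = π(d/2)² = π(1.0150e-02 m)² = 3.2365e-04 m²
L = m/(density·A) = 2890/(2710×3.2365e-04) = 3295 m
R = ρL/A = (2.51×10^-8)(3295)/(3.2365e-04) = 0.2555 Ω
P = I²R = (384)² × 0.2555 = 37700 W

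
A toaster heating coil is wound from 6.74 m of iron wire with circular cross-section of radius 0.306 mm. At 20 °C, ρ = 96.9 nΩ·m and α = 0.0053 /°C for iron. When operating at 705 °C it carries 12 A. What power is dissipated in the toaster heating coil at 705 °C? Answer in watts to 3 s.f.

ρ = 96.9 nΩ·m = 9.69×10^-8 Ω·m
A = πr² = π(3.0600e-04 m)² = 2.942e-07 m²
R₍20₎ = ρL/A = (9.69×10^-8)(6.74)/(2.942e-07) = 2.22 Ω
R₍705₎ = R₍20₎(1 + αΔT) = 2.22 × (1 + 0.0053×685) = 10.28 Ω
P = I²R = (12)² × 10.28 = 1480 W

1480 W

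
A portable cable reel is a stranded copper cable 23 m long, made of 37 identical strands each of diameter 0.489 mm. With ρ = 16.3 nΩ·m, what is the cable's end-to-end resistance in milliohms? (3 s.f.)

54.0 mΩ

ρ = 16.3 nΩ·m = 1.63×10^-8 Ω·m
A_strand = π(2.4450e-04 m)² = 1.878e-07 m²
R_strand = ρL/A = (1.63×10^-8)(23)/(1.878e-07) = 1.996 Ω
R_total = R_strand/N = 1.996/37 = 54.0 mΩ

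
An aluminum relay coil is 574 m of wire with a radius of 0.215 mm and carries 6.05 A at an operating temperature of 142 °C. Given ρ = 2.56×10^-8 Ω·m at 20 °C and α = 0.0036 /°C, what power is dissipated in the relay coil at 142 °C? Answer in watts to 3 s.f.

5330 W

A = πr² = π(2.1500e-04 m)² = 1.452e-07 m²
R₍20₎ = ρL/A = (2.56×10^-8)(574)/(1.452e-07) = 101.2 Ω
R₍142₎ = R₍20₎(1 + αΔT) = 101.2 × (1 + 0.0036×122) = 145.6 Ω
P = I²R = (6.05)² × 145.6 = 5330 W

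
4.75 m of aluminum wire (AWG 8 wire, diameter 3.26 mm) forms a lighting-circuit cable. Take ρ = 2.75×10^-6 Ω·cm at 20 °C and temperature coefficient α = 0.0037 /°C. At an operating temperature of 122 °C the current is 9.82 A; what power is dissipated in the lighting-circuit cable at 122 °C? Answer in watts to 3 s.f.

ρ = 2.75×10^-6 Ω·cm = 2.75×10^-8 Ω·m
A = π(3.26/2 mm)² = π(1.6300e-03 m)² = 8.347e-06 m²
R₍20₎ = ρL/A = (2.75×10^-8)(4.75)/(8.347e-06) = 0.01565 Ω
R₍122₎ = R₍20₎(1 + αΔT) = 0.01565 × (1 + 0.0037×102) = 0.02156 Ω
P = I²R = (9.82)² × 0.02156 = 2.08 W

2.08 W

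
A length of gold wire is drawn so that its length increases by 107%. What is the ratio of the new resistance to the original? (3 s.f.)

4.28

k = 1 + 107/100 = 2.07; volume constant ⇒ A' = A/k, so R' = k²R.
Factor = 4.28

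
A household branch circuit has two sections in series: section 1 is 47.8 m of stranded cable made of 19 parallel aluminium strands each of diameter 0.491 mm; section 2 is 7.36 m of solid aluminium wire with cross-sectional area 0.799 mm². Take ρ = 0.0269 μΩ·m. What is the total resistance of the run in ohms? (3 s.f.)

0.605 Ω

ρ = 0.0269 μΩ·m = 2.69×10^-8 Ω·m
Section 1: A_strand = π(2.4550e-04)² = 1.893e-07 m²; R₁ = ρL/(N·A_s) = (2.69×10^-8)(47.8)/(19×1.893e-07) = 0.3574 Ω
Section 2: A = 0.799 mm² = 7.990e-07 m²
R₂ = (2.69×10^-8)(7.36)/(7.990e-07) = 0.2478 Ω
R = R₁ + R₂ = 0.605 Ω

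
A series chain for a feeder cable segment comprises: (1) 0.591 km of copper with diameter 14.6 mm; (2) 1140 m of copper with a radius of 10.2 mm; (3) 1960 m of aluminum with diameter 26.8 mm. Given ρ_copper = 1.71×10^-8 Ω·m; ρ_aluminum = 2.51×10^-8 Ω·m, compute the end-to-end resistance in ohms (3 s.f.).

Seg 1: A = π(d/2)² = π(7.3000e-03 m)² = 1.674e-04 m²
R_1 = (1.71×10^-8)(591)/(1.674e-04) = 0.06037 Ω
Seg 2: A = πr² = π(1.0200e-02 m)² = 3.269e-04 m²
R_2 = (1.71×10^-8)(1140)/(3.269e-04) = 0.05964 Ω
Seg 3: A = π(d/2)² = π(1.3400e-02 m)² = 5.641e-04 m²
R_3 = (2.51×10^-8)(1960)/(5.641e-04) = 0.08721 Ω
R_total = R_1 + R_2 + R_3 = 0.207 Ω

0.207 Ω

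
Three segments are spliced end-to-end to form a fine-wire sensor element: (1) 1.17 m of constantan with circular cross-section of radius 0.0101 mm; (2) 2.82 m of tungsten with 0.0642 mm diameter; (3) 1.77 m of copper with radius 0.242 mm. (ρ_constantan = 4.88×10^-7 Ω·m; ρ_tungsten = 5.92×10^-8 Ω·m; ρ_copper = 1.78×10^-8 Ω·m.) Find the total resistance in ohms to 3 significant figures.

Seg 1: A = πr² = π(1.0100e-05 m)² = 3.205e-10 m²
R_1 = (4.88×10^-7)(1.17)/(3.205e-10) = 1782 Ω
Seg 2: A = π(d/2)² = π(3.2100e-05 m)² = 3.237e-09 m²
R_2 = (5.92×10^-8)(2.82)/(3.237e-09) = 51.57 Ω
Seg 3: A = πr² = π(2.4200e-04 m)² = 1.840e-07 m²
R_3 = (1.78×10^-8)(1.77)/(1.840e-07) = 0.1712 Ω
R_total = R_1 + R_2 + R_3 = 1830 Ω

1830 Ω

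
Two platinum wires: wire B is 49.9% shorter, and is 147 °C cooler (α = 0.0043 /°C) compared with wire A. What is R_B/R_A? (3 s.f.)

R ∝ ρL/d² with ρ ∝ (1+αΔT), so R_B/R_A = (1 − 49.9/100) × (1 − 0.0043×147)
= 0.501 × 0.3679 = 0.184

0.184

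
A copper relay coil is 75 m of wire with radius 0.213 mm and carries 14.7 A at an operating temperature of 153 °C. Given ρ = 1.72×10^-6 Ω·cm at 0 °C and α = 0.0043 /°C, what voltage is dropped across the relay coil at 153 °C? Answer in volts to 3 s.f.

221 V

ρ = 1.72×10^-6 Ω·cm = 1.72×10^-8 Ω·m
A = πr² = π(2.1300e-04 m)² = 1.425e-07 m²
R₍0₎ = ρL/A = (1.72×10^-8)(75)/(1.425e-07) = 9.051 Ω
R₍153₎ = R₍0₎(1 + αΔT) = 9.051 × (1 + 0.0043×153) = 15.01 Ω
V = IR = 14.7 × 15.01 = 221 V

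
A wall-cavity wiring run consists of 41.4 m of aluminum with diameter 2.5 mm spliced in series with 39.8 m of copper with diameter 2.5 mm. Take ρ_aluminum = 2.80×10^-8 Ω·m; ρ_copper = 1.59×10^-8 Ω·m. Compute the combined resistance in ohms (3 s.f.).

0.365 Ω

Segment 1: A = π(d/2)² = π(1.2500e-03 m)² = 4.909e-06 m²
R₁ = ρL/A = (2.80×10^-8)(41.4)/(4.909e-06) = 0.2362 Ω
R₂ = (1.59×10^-8)(39.8)/(4.909e-06) = 0.1289 Ω
R = R₁ + R₂ = 0.365 Ω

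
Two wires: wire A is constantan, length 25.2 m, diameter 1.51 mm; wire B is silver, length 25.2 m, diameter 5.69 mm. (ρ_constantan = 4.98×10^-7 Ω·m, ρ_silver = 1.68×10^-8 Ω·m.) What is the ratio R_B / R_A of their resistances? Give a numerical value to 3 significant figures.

0.00238

R ∝ ρL/d², so R_B/R_A = (ρ_B/ρ_A) × (d_A/d_B)²
= (1.68×10^-8/4.98×10^-7) × (1.51/5.69)² = 0.00238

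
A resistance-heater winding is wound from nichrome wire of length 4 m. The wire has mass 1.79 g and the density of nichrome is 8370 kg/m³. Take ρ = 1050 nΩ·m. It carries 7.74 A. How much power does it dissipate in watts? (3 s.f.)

4710 W

ρ = 1050 nΩ·m = 1.05×10^-6 Ω·m
A = m/(density·L) = 0.00179/(8370×4) = 5.3465e-08 m²
R = ρL/A = (1.05×10^-6)(4)/(5.3465e-08) = 78.56 Ω
P = I²R = (7.74)² × 78.56 = 4710 W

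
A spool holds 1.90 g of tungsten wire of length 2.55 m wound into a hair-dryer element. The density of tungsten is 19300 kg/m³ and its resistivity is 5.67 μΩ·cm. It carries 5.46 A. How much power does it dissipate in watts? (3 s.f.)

112 W

ρ = 5.67 μΩ·cm = 5.67×10^-8 Ω·m
A = m/(density·L) = 0.0019/(19300×2.55) = 3.8606e-08 m²
R = ρL/A = (5.67×10^-8)(2.55)/(3.8606e-08) = 3.745 Ω
P = I²R = (5.46)² × 3.745 = 112 W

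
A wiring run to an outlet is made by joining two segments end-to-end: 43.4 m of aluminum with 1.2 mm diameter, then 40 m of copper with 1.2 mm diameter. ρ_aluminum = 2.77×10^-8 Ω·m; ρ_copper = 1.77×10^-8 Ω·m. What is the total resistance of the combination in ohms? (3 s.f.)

1.69 Ω

Segment 1: A = π(d/2)² = π(6.0000e-04 m)² = 1.131e-06 m²
R₁ = ρL/A = (2.77×10^-8)(43.4)/(1.131e-06) = 1.063 Ω
R₂ = (1.77×10^-8)(40)/(1.131e-06) = 0.626 Ω
R = R₁ + R₂ = 1.69 Ω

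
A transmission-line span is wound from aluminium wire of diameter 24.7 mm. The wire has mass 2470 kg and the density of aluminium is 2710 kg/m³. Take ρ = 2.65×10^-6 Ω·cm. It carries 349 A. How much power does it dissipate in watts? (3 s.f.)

ρ = 2.65×10^-6 Ω·cm = 2.65×10^-8 Ω·m
A = π(d/2)² = π(1.2350e-02 m)² = 4.7916e-04 m²
L = m/(density·A) = 2470/(2710×4.7916e-04) = 1902 m
R = ρL/A = (2.65×10^-8)(1902)/(4.7916e-04) = 0.1052 Ω
P = I²R = (349)² × 0.1052 = 12800 W

12800 W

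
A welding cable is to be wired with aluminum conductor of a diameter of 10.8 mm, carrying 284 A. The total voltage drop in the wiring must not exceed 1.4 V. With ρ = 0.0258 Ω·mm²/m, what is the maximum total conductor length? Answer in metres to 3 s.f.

17.5 m

ρ = 0.0258 Ω·mm²/m = 2.58×10^-8 Ω·m
A = π(d/2)² = π(5.4000e-03 m)² = 9.161e-05 m²
L_max = V_max·A/(1·ρI) = (1.4)(9.161e-05)/(2.58×10^-8×284) = 17.5 m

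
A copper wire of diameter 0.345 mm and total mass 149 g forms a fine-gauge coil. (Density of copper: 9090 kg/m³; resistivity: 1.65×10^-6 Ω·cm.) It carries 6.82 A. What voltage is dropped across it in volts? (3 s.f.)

211 V

ρ = 1.65×10^-6 Ω·cm = 1.65×10^-8 Ω·m
A = π(d/2)² = π(1.7250e-04 m)² = 9.3482e-08 m²
L = m/(density·A) = 0.149/(9090×9.3482e-08) = 175.3 m
R = ρL/A = (1.65×10^-8)(175.3)/(9.3482e-08) = 30.95 Ω
V = IR = 6.82 × 30.95 = 211 V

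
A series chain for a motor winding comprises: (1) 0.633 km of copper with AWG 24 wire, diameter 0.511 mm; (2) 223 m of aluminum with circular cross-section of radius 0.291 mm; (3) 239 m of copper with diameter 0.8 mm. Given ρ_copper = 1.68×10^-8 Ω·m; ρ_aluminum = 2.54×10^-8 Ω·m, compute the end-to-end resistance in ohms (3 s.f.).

81.1 Ω

Seg 1: A = π(0.511/2 mm)² = π(2.5550e-04 m)² = 2.051e-07 m²
R_1 = (1.68×10^-8)(633)/(2.051e-07) = 51.85 Ω
Seg 2: A = πr² = π(2.9100e-04 m)² = 2.660e-07 m²
R_2 = (2.54×10^-8)(223)/(2.660e-07) = 21.29 Ω
Seg 3: A = π(d/2)² = π(4.0000e-04 m)² = 5.027e-07 m²
R_3 = (1.68×10^-8)(239)/(5.027e-07) = 7.988 Ω
R_total = R_1 + R_2 + R_3 = 81.1 Ω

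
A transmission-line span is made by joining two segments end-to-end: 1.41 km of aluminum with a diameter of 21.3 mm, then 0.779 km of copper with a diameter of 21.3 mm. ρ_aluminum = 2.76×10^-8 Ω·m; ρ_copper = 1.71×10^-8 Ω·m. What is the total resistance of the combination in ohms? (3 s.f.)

Segment 1: A = π(d/2)² = π(1.0650e-02 m)² = 3.563e-04 m²
R₁ = ρL/A = (2.76×10^-8)(1410)/(3.563e-04) = 0.1092 Ω
R₂ = (1.71×10^-8)(779)/(3.563e-04) = 0.03738 Ω
R = R₁ + R₂ = 0.147 Ω

0.147 Ω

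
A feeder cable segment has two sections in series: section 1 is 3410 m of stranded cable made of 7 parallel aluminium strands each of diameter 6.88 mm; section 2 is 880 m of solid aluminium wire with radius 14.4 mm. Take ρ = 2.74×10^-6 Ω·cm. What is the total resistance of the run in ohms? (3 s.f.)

0.396 Ω

ρ = 2.74×10^-6 Ω·cm = 2.74×10^-8 Ω·m
Section 1: A_strand = π(3.4400e-03)² = 3.718e-05 m²; R₁ = ρL/(N·A_s) = (2.74×10^-8)(3410)/(7×3.718e-05) = 0.359 Ω
Section 2: A = πr² = π(1.4400e-02 m)² = 6.514e-04 m²
R₂ = (2.74×10^-8)(880)/(6.514e-04) = 0.03701 Ω
R = R₁ + R₂ = 0.396 Ω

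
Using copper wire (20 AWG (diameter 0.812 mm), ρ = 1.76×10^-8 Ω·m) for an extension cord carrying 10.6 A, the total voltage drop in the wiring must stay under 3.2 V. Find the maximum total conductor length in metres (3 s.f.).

A = π(0.812/2 mm)² = π(4.0600e-04 m)² = 5.178e-07 m²
L_max = V_max·A/(1·ρI) = (3.2)(5.178e-07)/(1.76×10^-8×10.6) = 8.88 m

8.88 m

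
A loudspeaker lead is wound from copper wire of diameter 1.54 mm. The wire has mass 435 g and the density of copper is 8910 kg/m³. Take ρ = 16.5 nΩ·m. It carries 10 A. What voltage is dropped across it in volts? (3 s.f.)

2.32 V

ρ = 16.5 nΩ·m = 1.65×10^-8 Ω·m
A = π(d/2)² = π(7.7000e-04 m)² = 1.8627e-06 m²
L = m/(density·A) = 0.435/(8910×1.8627e-06) = 26.21 m
R = ρL/A = (1.65×10^-8)(26.21)/(1.8627e-06) = 0.2322 Ω
V = IR = 10 × 0.2322 = 2.32 V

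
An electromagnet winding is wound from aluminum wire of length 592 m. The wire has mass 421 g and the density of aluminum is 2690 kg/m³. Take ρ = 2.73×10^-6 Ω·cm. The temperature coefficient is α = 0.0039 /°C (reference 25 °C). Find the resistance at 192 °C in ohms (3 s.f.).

ρ = 2.73×10^-6 Ω·cm = 2.73×10^-8 Ω·m
A = m/(density·L) = 0.421/(2690×592) = 2.6437e-07 m²
R = ρL/A = (2.73×10^-8)(592)/(2.6437e-07) = 61.13 Ω
R(192 °C) = 61.13 × (1 + 0.0039×167) = 101 Ω

101 Ω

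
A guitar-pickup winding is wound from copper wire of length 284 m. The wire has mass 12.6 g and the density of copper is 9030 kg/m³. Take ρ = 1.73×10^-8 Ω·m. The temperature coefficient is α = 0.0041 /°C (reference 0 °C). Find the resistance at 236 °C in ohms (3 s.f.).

A = m/(density·L) = 0.0126/(9030×284) = 4.9132e-09 m²
R = ρL/A = (1.73×10^-8)(284)/(4.9132e-09) = 1000 Ω
R(236 °C) = 1000 × (1 + 0.0041×236) = 1970 Ω

1970 Ω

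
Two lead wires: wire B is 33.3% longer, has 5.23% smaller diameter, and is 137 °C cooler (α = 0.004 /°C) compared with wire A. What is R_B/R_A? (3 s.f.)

0.671

R ∝ ρL/d² with ρ ∝ (1+αΔT), so R_B/R_A = (1 + 33.3/100) × (1 − 5.23/100)⁻² × (1 − 0.004×137)
= 1.333 × 1.113 × 0.452 = 0.671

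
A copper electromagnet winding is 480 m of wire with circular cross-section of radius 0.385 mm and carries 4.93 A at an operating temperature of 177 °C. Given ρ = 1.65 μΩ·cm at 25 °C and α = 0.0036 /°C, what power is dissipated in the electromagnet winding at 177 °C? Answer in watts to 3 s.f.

ρ = 1.65 μΩ·cm = 1.65×10^-8 Ω·m
A = πr² = π(3.8500e-04 m)² = 4.657e-07 m²
R₍25₎ = ρL/A = (1.65×10^-8)(480)/(4.657e-07) = 17.01 Ω
R₍177₎ = R₍25₎(1 + αΔT) = 17.01 × (1 + 0.0036×152) = 26.31 Ω
P = I²R = (4.93)² × 26.31 = 640 W

640 W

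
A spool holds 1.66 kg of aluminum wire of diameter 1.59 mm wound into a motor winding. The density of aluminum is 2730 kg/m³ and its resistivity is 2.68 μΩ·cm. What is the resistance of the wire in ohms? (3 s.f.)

4.13 Ω

ρ = 2.68 μΩ·cm = 2.68×10^-8 Ω·m
A = π(d/2)² = π(7.9500e-04 m)² = 1.9856e-06 m²
L = m/(density·A) = 1.66/(2730×1.9856e-06) = 306.2 m
R = ρL/A = (2.68×10^-8)(306.2)/(1.9856e-06) = 4.13 Ω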